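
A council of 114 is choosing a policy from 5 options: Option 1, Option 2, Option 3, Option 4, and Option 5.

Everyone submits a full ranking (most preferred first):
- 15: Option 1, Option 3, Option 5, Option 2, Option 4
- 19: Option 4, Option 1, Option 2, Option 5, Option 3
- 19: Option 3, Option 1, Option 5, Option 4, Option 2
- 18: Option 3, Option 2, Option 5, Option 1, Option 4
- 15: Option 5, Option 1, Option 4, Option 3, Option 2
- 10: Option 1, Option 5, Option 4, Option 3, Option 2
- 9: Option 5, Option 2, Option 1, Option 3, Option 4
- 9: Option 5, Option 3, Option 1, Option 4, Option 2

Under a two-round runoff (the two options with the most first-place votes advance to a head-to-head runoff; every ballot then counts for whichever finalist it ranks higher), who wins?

Round 1 first-place votes: Option 1 25, Option 2 0, Option 3 37, Option 4 19, Option 5 33. Option 3 and Option 5 advance.
Runoff: Option 3 is ranked above Option 5 on 52 ballots, Option 5 above Option 3 on 62.

Option 5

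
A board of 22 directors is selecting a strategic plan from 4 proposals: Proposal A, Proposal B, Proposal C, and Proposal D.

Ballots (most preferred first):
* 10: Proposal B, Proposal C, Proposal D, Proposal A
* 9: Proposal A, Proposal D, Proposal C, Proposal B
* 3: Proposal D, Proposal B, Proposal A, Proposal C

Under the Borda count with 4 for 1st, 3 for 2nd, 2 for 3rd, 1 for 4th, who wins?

Proposal D

Proposal A: 10×1 + 9×4 + 3×2 = 52
Proposal B: 10×4 + 9×1 + 3×3 = 58
Proposal C: 10×3 + 9×2 + 3×1 = 51
Proposal D: 10×2 + 9×3 + 3×4 = 59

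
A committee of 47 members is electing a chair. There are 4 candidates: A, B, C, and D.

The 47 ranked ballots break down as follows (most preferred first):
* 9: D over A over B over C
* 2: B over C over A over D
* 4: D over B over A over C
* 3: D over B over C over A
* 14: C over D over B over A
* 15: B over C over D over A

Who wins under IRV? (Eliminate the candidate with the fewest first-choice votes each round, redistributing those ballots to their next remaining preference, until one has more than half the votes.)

Round 1: A 0, B 17, C 14, D 16. A eliminated.
Round 2: B 17, C 14, D 16. C eliminated.
Round 3: B 17, D 30. D has a majority (≥24).

D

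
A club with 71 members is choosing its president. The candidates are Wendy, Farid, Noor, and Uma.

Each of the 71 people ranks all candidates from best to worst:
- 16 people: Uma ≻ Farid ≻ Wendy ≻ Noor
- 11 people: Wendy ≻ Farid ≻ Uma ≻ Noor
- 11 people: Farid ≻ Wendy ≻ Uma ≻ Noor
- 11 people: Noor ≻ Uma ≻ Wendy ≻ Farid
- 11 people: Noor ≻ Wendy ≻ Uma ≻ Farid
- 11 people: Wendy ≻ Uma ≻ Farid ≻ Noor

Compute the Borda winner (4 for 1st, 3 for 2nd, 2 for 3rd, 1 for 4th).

Wendy

Wendy: 16×2 + 11×4 + 11×3 + 11×2 + 11×3 + 11×4 = 208
Farid: 16×3 + 11×3 + 11×4 + 11×1 + 11×1 + 11×2 = 169
Noor: 16×1 + 11×1 + 11×1 + 11×4 + 11×4 + 11×1 = 137
Uma: 16×4 + 11×2 + 11×2 + 11×3 + 11×2 + 11×3 = 196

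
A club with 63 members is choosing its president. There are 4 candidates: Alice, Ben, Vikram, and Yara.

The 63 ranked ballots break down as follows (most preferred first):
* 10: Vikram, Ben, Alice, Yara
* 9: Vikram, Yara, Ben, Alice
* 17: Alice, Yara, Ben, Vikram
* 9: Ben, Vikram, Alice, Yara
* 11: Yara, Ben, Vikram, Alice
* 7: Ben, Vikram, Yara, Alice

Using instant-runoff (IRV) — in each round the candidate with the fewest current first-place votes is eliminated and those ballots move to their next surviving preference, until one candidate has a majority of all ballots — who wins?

Ben

Round 1: Alice 17, Ben 16, Vikram 19, Yara 11. Yara eliminated.
Round 2: Alice 17, Ben 27, Vikram 19. Alice eliminated.
Round 3: Ben 44, Vikram 19. Ben has a majority (≥32).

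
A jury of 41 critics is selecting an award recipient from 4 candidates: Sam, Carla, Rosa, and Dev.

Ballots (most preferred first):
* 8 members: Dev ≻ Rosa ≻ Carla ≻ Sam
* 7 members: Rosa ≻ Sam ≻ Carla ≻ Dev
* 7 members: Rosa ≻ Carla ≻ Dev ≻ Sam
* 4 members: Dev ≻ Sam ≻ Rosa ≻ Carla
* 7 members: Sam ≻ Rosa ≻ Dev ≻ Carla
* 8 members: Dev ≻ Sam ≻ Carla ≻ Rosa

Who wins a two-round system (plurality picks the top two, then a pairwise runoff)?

Round 1 first-place votes: Sam 7, Carla 0, Rosa 14, Dev 20. Dev and Rosa advance.
Runoff: Dev is ranked above Rosa on 20 ballots, Rosa above Dev on 21.

Rosa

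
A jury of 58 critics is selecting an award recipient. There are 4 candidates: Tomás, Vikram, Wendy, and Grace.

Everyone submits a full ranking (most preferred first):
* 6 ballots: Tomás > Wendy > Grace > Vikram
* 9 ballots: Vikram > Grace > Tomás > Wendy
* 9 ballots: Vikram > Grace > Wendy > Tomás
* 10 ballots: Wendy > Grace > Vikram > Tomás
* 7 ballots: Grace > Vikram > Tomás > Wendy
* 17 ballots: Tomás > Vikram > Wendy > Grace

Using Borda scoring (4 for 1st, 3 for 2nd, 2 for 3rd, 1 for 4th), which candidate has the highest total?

Vikram

Tomás: 6×4 + 9×2 + 9×1 + 10×1 + 7×2 + 17×4 = 143
Vikram: 6×1 + 9×4 + 9×4 + 10×2 + 7×3 + 17×3 = 170
Wendy: 6×3 + 9×1 + 9×2 + 10×4 + 7×1 + 17×2 = 126
Grace: 6×2 + 9×3 + 9×3 + 10×3 + 7×4 + 17×1 = 141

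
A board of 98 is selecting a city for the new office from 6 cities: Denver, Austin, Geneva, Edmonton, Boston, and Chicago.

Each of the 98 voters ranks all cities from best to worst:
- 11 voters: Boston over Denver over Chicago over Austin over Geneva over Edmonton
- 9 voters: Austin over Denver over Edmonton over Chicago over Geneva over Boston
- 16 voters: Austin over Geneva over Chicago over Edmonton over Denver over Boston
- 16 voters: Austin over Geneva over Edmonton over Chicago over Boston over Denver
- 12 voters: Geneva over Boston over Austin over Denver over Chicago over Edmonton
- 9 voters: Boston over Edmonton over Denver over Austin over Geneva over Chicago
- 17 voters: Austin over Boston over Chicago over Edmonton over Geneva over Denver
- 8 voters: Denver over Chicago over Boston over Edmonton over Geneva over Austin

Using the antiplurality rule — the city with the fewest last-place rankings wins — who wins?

Geneva

Last-place votes: Denver 33, Austin 8, Geneva 0, Edmonton 23, Boston 25, Chicago 9.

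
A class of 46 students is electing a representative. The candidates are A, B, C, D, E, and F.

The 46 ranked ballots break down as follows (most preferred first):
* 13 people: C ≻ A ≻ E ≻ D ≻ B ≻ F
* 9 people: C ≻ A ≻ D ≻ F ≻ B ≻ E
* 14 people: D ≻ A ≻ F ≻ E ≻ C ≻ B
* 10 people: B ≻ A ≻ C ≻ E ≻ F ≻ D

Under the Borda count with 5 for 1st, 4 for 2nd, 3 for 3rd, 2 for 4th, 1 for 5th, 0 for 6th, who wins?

A

A: 13×4 + 9×4 + 14×4 + 10×4 = 184
B: 13×1 + 9×1 + 14×0 + 10×5 = 72
C: 13×5 + 9×5 + 14×1 + 10×3 = 154
D: 13×2 + 9×3 + 14×5 + 10×0 = 123
E: 13×3 + 9×0 + 14×2 + 10×2 = 87
F: 13×0 + 9×2 + 14×3 + 10×1 = 70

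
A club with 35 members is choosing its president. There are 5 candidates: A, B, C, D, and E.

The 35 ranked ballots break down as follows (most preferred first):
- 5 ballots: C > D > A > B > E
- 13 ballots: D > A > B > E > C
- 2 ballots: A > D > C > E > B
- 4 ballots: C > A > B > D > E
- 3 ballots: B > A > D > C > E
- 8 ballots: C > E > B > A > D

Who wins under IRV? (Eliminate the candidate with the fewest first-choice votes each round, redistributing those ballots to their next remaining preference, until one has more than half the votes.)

Round 1: A 2, B 3, C 17, D 13, E 0. E eliminated.
Round 2: A 2, B 3, C 17, D 13. A eliminated.
Round 3: B 3, C 17, D 15. B eliminated.
Round 4: C 17, D 18. D has a majority (≥18).

D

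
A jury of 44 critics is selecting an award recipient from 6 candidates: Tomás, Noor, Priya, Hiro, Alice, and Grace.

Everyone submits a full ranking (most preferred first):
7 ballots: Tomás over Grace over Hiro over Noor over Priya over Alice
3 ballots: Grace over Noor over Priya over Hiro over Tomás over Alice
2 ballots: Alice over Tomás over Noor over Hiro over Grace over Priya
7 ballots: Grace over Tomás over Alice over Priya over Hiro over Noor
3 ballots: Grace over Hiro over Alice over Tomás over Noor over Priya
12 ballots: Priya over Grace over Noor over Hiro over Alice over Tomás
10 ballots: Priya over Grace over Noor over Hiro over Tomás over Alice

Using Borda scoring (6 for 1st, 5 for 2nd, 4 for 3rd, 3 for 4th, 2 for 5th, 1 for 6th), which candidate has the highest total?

Tomás: 7×6 + 3×2 + 2×5 + 7×5 + 3×3 + 12×1 + 10×2 = 134
Noor: 7×3 + 3×5 + 2×4 + 7×1 + 3×2 + 12×4 + 10×4 = 145
Priya: 7×2 + 3×4 + 2×1 + 7×3 + 3×1 + 12×6 + 10×6 = 184
Hiro: 7×4 + 3×3 + 2×3 + 7×2 + 3×5 + 12×3 + 10×3 = 138
Alice: 7×1 + 3×1 + 2×6 + 7×4 + 3×4 + 12×2 + 10×1 = 96
Grace: 7×5 + 3×6 + 2×2 + 7×6 + 3×6 + 12×5 + 10×5 = 227

Grace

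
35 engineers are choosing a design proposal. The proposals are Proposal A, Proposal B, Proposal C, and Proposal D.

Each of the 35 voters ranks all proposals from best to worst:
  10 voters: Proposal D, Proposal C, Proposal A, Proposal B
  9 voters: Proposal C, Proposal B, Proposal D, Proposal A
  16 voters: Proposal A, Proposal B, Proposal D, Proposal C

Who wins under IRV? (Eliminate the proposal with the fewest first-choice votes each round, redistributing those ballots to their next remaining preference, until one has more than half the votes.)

Proposal D

Round 1: Proposal A 16, Proposal B 0, Proposal C 9, Proposal D 10. Proposal B eliminated.
Round 2: Proposal A 16, Proposal C 9, Proposal D 10. Proposal C eliminated.
Round 3: Proposal A 16, Proposal D 19. Proposal D has a majority (≥18).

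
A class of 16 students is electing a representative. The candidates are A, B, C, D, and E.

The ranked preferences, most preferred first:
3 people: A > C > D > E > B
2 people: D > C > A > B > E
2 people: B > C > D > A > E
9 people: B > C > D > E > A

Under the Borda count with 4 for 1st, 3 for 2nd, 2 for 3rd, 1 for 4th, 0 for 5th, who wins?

A: 3×4 + 2×2 + 2×1 + 9×0 = 18
B: 3×0 + 2×1 + 2×4 + 9×4 = 46
C: 3×3 + 2×3 + 2×3 + 9×3 = 48
D: 3×2 + 2×4 + 2×2 + 9×2 = 36
E: 3×1 + 2×0 + 2×0 + 9×1 = 12

C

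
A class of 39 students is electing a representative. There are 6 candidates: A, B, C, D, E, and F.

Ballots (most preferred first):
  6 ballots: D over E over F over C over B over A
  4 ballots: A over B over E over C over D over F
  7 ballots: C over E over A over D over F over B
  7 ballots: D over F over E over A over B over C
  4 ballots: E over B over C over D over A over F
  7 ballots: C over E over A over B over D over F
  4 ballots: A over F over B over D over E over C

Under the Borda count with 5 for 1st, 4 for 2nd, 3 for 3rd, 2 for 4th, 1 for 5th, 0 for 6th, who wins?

A: 6×0 + 4×5 + 7×3 + 7×2 + 4×1 + 7×3 + 4×5 = 100
B: 6×1 + 4×4 + 7×0 + 7×1 + 4×4 + 7×2 + 4×3 = 71
C: 6×2 + 4×2 + 7×5 + 7×0 + 4×3 + 7×5 + 4×0 = 102
D: 6×5 + 4×1 + 7×2 + 7×5 + 4×2 + 7×1 + 4×2 = 106
E: 6×4 + 4×3 + 7×4 + 7×3 + 4×5 + 7×4 + 4×1 = 137
F: 6×3 + 4×0 + 7×1 + 7×4 + 4×0 + 7×0 + 4×4 = 69

E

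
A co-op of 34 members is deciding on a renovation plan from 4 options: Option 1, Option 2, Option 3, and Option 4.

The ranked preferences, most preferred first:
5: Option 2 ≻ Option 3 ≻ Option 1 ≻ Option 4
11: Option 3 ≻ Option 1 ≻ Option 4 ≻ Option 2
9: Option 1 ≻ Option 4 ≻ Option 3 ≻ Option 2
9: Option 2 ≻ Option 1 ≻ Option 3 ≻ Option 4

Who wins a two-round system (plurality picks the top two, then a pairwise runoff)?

Round 1 first-place votes: Option 1 9, Option 2 14, Option 3 11, Option 4 0. Option 2 and Option 3 advance.
Runoff: Option 2 is ranked above Option 3 on 14 ballots, Option 3 above Option 2 on 20.

Option 3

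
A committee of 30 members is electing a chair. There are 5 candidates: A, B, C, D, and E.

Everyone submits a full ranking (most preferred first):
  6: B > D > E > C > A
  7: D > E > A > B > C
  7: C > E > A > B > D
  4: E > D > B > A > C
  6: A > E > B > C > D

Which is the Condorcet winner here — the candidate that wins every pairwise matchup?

E vs A: 24–6
E vs B: 24–6
E vs C: 23–7
E vs D: 17–13
E beats every other candidate.

E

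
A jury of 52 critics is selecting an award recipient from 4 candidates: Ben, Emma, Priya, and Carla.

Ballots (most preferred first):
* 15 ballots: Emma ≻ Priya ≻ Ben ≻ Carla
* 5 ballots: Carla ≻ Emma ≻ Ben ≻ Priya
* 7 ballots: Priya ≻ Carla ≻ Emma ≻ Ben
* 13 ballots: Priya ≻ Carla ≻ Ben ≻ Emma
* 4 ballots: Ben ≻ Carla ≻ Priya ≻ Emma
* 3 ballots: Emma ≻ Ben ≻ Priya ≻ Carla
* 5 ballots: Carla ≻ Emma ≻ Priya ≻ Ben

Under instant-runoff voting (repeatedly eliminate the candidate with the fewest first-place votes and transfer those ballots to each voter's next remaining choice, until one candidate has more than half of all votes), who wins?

Round 1: Ben 4, Emma 18, Priya 20, Carla 10. Ben eliminated.
Round 2: Emma 18, Priya 20, Carla 14. Carla eliminated.
Round 3: Emma 28, Priya 24. Emma has a majority (≥27).

Emma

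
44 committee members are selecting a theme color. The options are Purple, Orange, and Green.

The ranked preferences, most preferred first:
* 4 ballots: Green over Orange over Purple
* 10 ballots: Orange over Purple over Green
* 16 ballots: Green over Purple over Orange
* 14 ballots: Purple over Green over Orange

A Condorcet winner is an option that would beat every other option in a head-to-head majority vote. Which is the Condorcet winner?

Purple vs Orange: 30–14
Purple vs Green: 24–20
Purple beats every other option.

Purple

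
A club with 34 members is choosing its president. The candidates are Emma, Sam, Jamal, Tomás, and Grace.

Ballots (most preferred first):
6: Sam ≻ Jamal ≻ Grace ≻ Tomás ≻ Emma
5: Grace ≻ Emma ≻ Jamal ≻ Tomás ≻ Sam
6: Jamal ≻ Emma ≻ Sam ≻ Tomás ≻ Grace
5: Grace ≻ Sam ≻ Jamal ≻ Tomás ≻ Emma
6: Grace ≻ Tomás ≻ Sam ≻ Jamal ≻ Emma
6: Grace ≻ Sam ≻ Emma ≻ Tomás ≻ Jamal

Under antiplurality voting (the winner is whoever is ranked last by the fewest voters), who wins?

Last-place votes: Emma 17, Sam 5, Jamal 6, Tomás 0, Grace 6.

Tomás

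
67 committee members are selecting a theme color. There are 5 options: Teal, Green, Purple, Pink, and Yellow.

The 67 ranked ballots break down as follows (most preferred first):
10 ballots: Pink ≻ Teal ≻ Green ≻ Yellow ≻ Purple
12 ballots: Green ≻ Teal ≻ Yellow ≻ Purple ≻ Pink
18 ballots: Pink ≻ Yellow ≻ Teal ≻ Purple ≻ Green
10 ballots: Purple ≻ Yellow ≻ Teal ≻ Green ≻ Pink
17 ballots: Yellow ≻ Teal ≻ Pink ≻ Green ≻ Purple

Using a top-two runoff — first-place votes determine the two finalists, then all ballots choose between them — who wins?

Round 1 first-place votes: Teal 0, Green 12, Purple 10, Pink 28, Yellow 17. Pink and Yellow advance.
Runoff: Pink is ranked above Yellow on 28 ballots, Yellow above Pink on 39.

Yellow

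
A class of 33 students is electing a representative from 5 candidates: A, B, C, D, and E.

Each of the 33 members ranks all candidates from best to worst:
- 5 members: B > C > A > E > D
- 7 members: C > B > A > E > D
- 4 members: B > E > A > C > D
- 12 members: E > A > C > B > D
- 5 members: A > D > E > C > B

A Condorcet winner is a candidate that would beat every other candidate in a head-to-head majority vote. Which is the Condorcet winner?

A vs B: 17–16
A vs C: 21–12
A vs D: 33–0
A vs E: 17–16
A beats every other candidate.

A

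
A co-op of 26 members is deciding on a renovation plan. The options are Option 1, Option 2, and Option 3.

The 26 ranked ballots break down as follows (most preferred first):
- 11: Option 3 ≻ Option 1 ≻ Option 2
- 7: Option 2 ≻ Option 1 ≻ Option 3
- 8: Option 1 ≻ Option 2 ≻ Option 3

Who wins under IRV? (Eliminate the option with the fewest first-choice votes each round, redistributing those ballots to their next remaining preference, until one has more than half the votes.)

Option 1

Round 1: Option 1 8, Option 2 7, Option 3 11. Option 2 eliminated.
Round 2: Option 1 15, Option 3 11. Option 1 has a majority (≥14).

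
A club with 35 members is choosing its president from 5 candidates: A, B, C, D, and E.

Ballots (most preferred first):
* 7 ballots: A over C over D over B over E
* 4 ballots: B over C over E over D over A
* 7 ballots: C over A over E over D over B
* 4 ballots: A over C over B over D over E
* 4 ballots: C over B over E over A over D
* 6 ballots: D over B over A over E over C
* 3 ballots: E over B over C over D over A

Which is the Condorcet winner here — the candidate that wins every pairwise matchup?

C

C vs A: 18–17
C vs B: 22–13
C vs D: 29–6
C vs E: 26–9
C beats every other candidate.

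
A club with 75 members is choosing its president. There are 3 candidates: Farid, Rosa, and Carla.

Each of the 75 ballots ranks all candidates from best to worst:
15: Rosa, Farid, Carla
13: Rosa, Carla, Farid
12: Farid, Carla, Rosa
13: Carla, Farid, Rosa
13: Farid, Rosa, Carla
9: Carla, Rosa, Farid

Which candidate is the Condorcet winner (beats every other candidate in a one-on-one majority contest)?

Farid

Farid vs Rosa: 38–37
Farid vs Carla: 40–35
Farid beats every other candidate.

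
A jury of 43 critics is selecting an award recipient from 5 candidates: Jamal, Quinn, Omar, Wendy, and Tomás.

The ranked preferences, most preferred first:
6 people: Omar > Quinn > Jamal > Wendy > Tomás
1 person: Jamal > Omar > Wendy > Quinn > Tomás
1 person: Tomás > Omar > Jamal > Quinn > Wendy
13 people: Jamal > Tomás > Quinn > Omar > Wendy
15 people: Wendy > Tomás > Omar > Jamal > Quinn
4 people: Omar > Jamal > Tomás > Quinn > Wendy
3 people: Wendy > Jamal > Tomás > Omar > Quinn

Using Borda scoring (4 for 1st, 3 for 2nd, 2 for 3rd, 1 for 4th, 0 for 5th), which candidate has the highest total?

Jamal: 6×2 + 1×4 + 1×2 + 13×4 + 15×1 + 4×3 + 3×3 = 106
Quinn: 6×3 + 1×1 + 1×1 + 13×2 + 15×0 + 4×1 + 3×0 = 50
Omar: 6×4 + 1×3 + 1×3 + 13×1 + 15×2 + 4×4 + 3×1 = 92
Wendy: 6×1 + 1×2 + 1×0 + 13×0 + 15×4 + 4×0 + 3×4 = 80
Tomás: 6×0 + 1×0 + 1×4 + 13×3 + 15×3 + 4×2 + 3×2 = 102

Jamal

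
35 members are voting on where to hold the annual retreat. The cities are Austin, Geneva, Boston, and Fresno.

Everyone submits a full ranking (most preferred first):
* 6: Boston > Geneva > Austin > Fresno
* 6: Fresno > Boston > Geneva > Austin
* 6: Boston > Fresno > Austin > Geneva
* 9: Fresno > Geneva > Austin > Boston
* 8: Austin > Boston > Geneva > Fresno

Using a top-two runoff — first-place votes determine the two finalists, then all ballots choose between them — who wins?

Round 1 first-place votes: Austin 8, Geneva 0, Boston 12, Fresno 15. Fresno and Boston advance.
Runoff: Fresno is ranked above Boston on 15 ballots, Boston above Fresno on 20.

Boston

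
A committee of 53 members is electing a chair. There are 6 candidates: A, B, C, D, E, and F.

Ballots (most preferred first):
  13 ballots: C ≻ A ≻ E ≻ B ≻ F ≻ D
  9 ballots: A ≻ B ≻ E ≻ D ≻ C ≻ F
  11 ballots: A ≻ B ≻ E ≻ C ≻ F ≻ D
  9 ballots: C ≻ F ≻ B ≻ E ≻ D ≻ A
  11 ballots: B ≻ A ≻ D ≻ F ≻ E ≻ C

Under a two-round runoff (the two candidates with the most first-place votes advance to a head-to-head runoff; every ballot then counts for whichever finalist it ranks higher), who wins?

A

Round 1 first-place votes: A 20, B 11, C 22, D 0, E 0, F 0. C and A advance.
Runoff: C is ranked above A on 22 ballots, A above C on 31.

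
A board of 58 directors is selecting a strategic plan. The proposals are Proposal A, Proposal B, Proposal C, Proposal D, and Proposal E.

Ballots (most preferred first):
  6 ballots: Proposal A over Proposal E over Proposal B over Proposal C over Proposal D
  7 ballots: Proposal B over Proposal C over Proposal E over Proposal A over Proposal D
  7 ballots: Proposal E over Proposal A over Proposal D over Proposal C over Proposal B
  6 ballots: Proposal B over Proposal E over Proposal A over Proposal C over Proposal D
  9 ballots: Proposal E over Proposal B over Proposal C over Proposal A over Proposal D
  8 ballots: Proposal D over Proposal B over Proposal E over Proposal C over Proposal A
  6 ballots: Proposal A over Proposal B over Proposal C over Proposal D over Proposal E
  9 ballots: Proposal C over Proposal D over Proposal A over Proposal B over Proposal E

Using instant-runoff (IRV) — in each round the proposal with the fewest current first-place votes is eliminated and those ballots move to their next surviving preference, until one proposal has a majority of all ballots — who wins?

Round 1: Proposal A 12, Proposal B 13, Proposal C 9, Proposal D 8, Proposal E 16. Proposal D eliminated.
Round 2: Proposal A 12, Proposal B 21, Proposal C 9, Proposal E 16. Proposal C eliminated.
Round 3: Proposal A 21, Proposal B 21, Proposal E 16. Proposal E eliminated.
Round 4: Proposal A 28, Proposal B 30. Proposal B has a majority (≥30).

Proposal B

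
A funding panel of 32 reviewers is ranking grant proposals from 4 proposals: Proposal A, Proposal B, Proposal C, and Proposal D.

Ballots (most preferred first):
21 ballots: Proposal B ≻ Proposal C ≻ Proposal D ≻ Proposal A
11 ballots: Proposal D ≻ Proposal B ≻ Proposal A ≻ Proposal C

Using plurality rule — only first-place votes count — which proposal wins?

First-place votes: Proposal A 0, Proposal B 21, Proposal C 0, Proposal D 11.

Proposal B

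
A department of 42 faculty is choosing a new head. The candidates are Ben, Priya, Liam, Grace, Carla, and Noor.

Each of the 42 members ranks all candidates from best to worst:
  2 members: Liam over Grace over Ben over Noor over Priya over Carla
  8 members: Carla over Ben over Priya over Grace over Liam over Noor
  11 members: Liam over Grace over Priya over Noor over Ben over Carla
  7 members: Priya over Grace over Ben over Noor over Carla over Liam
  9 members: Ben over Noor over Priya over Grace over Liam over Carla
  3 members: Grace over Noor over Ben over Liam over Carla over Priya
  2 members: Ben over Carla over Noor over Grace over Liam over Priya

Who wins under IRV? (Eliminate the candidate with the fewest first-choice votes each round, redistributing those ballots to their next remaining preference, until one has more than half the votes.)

Ben

Round 1: Ben 11, Priya 7, Liam 13, Grace 3, Carla 8, Noor 0. Noor eliminated.
Round 2: Ben 11, Priya 7, Liam 13, Grace 3, Carla 8. Grace eliminated.
Round 3: Ben 14, Priya 7, Liam 13, Carla 8. Priya eliminated.
Round 4: Ben 21, Liam 13, Carla 8. Carla eliminated.
Round 5: Ben 29, Liam 13. Ben has a majority (≥22).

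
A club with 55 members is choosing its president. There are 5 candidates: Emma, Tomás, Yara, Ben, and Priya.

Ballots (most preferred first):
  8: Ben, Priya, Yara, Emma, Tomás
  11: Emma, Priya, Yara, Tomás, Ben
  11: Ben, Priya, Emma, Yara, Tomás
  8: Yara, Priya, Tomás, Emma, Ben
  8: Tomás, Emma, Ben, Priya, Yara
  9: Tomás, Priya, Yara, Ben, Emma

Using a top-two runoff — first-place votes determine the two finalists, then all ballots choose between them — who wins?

Round 1 first-place votes: Emma 11, Tomás 17, Yara 8, Ben 19, Priya 0. Ben and Tomás advance.
Runoff: Ben is ranked above Tomás on 19 ballots, Tomás above Ben on 36.

Tomás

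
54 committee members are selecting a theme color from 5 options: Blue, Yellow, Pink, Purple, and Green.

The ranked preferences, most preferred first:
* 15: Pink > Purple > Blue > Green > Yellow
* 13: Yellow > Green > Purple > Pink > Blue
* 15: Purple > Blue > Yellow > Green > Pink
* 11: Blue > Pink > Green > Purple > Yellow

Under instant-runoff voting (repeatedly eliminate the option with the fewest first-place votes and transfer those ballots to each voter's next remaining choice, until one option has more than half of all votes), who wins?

Purple

Round 1: Blue 11, Yellow 13, Pink 15, Purple 15, Green 0. Green eliminated.
Round 2: Blue 11, Yellow 13, Pink 15, Purple 15. Blue eliminated.
Round 3: Yellow 13, Pink 26, Purple 15. Yellow eliminated.
Round 4: Pink 26, Purple 28. Purple has a majority (≥28).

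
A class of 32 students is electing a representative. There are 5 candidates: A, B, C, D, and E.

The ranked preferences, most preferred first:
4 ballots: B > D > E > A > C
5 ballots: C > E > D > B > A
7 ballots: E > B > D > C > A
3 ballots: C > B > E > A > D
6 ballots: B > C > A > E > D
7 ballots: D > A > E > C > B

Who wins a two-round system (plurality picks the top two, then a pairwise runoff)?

B

Round 1 first-place votes: A 0, B 10, C 8, D 7, E 7. B and C advance.
Runoff: B is ranked above C on 17 ballots, C above B on 15.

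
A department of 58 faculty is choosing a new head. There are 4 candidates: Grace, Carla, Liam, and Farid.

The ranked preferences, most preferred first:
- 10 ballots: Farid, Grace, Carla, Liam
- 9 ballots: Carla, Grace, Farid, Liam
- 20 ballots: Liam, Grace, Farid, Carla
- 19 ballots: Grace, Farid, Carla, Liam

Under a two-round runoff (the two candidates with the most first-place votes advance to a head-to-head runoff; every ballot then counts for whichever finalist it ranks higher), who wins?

Grace

Round 1 first-place votes: Grace 19, Carla 9, Liam 20, Farid 10. Liam and Grace advance.
Runoff: Liam is ranked above Grace on 20 ballots, Grace above Liam on 38.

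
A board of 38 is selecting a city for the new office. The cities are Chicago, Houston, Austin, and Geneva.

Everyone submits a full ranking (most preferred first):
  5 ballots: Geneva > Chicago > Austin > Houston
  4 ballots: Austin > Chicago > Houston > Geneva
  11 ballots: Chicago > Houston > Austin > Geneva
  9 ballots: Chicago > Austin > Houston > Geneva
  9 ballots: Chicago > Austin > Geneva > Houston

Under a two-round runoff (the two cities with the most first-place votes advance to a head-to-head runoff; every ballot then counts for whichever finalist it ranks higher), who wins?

Chicago

Round 1 first-place votes: Chicago 29, Houston 0, Austin 4, Geneva 5. Chicago and Geneva advance.
Runoff: Chicago is ranked above Geneva on 33 ballots, Geneva above Chicago on 5.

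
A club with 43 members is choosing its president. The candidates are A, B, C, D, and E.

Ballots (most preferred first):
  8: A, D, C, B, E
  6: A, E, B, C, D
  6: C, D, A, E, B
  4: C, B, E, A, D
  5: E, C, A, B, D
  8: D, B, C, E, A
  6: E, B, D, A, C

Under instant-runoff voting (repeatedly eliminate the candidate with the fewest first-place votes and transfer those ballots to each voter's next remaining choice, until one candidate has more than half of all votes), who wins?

C

Round 1: A 14, B 0, C 10, D 8, E 11. B eliminated.
Round 2: A 14, C 10, D 8, E 11. D eliminated.
Round 3: A 14, C 18, E 11. E eliminated.
Round 4: A 20, C 23. C has a majority (≥22).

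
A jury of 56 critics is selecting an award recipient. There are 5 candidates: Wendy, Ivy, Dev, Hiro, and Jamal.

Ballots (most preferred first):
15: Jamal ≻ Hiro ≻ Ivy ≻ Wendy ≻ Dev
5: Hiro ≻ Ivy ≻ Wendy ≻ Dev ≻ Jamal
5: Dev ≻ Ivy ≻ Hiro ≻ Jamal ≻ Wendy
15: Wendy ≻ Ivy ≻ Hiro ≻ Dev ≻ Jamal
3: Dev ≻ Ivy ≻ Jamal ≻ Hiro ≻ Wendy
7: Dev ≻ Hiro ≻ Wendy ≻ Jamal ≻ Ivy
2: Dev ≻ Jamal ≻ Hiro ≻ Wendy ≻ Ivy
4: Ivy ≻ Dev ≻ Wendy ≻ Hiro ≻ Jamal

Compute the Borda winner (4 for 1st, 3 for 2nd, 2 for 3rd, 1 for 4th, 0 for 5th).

Hiro

Wendy: 15×1 + 5×2 + 5×0 + 15×4 + 3×0 + 7×2 + 2×1 + 4×2 = 109
Ivy: 15×2 + 5×3 + 5×3 + 15×3 + 3×3 + 7×0 + 2×0 + 4×4 = 130
Dev: 15×0 + 5×1 + 5×4 + 15×1 + 3×4 + 7×4 + 2×4 + 4×3 = 100
Hiro: 15×3 + 5×4 + 5×2 + 15×2 + 3×1 + 7×3 + 2×2 + 4×1 = 137
Jamal: 15×4 + 5×0 + 5×1 + 15×0 + 3×2 + 7×1 + 2×3 + 4×0 = 84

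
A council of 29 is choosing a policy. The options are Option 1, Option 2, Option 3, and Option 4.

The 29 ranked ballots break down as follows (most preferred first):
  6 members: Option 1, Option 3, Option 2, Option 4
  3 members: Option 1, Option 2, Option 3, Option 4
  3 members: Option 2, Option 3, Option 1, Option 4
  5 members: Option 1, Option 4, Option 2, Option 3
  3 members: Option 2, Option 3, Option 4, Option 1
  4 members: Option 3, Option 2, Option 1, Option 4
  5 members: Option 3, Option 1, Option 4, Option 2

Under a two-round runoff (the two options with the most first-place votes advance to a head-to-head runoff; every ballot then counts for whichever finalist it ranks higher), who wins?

Option 3

Round 1 first-place votes: Option 1 14, Option 2 6, Option 3 9, Option 4 0. Option 1 and Option 3 advance.
Runoff: Option 1 is ranked above Option 3 on 14 ballots, Option 3 above Option 1 on 15.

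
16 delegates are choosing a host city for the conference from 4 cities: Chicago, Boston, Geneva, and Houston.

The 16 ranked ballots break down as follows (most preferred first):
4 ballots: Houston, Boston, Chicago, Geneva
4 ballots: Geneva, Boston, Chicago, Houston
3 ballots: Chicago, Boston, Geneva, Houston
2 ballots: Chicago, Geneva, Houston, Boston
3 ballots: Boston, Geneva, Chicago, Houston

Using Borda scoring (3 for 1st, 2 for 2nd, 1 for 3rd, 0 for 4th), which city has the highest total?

Boston

Chicago: 4×1 + 4×1 + 3×3 + 2×3 + 3×1 = 26
Boston: 4×2 + 4×2 + 3×2 + 2×0 + 3×3 = 31
Geneva: 4×0 + 4×3 + 3×1 + 2×2 + 3×2 = 25
Houston: 4×3 + 4×0 + 3×0 + 2×1 + 3×0 = 14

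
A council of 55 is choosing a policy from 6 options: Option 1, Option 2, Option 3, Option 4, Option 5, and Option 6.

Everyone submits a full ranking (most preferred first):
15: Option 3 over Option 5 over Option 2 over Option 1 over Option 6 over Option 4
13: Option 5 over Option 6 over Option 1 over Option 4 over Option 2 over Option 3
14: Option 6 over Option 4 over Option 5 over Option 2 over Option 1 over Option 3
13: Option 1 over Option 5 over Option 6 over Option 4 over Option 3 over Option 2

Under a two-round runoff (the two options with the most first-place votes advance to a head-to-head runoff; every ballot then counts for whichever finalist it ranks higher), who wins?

Option 6

Round 1 first-place votes: Option 1 13, Option 2 0, Option 3 15, Option 4 0, Option 5 13, Option 6 14. Option 3 and Option 6 advance.
Runoff: Option 3 is ranked above Option 6 on 15 ballots, Option 6 above Option 3 on 40.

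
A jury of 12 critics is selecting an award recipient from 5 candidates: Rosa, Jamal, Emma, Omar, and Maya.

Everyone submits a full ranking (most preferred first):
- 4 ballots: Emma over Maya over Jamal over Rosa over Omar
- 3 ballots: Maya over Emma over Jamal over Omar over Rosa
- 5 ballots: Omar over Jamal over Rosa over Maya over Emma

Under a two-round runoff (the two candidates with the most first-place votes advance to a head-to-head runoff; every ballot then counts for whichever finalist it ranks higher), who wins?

Round 1 first-place votes: Rosa 0, Jamal 0, Emma 4, Omar 5, Maya 3. Omar and Emma advance.
Runoff: Omar is ranked above Emma on 5 ballots, Emma above Omar on 7.

Emma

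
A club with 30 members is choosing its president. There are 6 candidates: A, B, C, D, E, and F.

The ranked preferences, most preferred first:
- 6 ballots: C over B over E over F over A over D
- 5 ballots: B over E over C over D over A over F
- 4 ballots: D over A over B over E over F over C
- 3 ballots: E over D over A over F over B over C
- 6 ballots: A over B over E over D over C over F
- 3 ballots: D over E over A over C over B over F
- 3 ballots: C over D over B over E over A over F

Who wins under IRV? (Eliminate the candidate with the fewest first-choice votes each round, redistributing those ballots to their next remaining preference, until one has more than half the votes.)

D

Round 1: A 6, B 5, C 9, D 7, E 3, F 0. F eliminated.
Round 2: A 6, B 5, C 9, D 7, E 3. E eliminated.
Round 3: A 6, B 5, C 9, D 10. B eliminated.
Round 4: A 6, C 14, D 10. A eliminated.
Round 5: C 14, D 16. D has a majority (≥16).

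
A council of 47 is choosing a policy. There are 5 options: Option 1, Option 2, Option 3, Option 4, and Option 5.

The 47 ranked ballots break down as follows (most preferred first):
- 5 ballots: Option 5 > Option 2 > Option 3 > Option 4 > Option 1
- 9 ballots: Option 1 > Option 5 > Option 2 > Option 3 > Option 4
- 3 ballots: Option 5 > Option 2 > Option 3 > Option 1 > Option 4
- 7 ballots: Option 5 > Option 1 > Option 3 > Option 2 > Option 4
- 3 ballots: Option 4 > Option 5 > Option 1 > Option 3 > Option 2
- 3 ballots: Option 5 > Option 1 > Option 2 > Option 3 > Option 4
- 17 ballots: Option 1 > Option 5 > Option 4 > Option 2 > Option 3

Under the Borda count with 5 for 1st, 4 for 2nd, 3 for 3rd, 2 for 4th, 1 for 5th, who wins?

Option 5

Option 1: 5×1 + 9×5 + 3×2 + 7×4 + 3×3 + 3×4 + 17×5 = 190
Option 2: 5×4 + 9×3 + 3×4 + 7×2 + 3×1 + 3×3 + 17×2 = 119
Option 3: 5×3 + 9×2 + 3×3 + 7×3 + 3×2 + 3×2 + 17×1 = 92
Option 4: 5×2 + 9×1 + 3×1 + 7×1 + 3×5 + 3×1 + 17×3 = 98
Option 5: 5×5 + 9×4 + 3×5 + 7×5 + 3×4 + 3×5 + 17×4 = 206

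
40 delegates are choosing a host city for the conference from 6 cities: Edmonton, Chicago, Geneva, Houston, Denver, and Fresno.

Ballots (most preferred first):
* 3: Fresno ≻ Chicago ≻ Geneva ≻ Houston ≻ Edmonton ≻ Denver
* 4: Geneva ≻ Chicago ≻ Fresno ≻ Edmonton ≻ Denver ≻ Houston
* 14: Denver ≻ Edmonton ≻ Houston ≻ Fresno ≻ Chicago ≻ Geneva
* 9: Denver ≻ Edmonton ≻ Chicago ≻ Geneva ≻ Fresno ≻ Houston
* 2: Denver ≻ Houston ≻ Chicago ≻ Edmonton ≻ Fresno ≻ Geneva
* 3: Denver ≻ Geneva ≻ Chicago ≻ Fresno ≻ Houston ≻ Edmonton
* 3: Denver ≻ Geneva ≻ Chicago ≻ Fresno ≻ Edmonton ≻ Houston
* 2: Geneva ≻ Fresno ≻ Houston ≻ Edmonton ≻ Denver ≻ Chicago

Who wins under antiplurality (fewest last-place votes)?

Fresno

Last-place votes: Edmonton 3, Chicago 2, Geneva 16, Houston 16, Denver 3, Fresno 0.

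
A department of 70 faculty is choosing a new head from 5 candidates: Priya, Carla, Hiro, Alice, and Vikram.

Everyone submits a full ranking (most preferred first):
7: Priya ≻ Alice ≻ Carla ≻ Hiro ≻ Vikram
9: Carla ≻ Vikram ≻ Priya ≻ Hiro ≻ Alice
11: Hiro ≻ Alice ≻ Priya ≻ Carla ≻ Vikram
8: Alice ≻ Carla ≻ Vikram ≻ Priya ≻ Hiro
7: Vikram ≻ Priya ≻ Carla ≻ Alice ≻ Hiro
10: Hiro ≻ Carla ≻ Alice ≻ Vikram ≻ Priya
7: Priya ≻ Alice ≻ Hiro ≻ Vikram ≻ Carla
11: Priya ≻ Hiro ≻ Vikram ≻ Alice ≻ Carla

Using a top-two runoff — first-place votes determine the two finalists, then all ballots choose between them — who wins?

Priya

Round 1 first-place votes: Priya 25, Carla 9, Hiro 21, Alice 8, Vikram 7. Priya and Hiro advance.
Runoff: Priya is ranked above Hiro on 49 ballots, Hiro above Priya on 21.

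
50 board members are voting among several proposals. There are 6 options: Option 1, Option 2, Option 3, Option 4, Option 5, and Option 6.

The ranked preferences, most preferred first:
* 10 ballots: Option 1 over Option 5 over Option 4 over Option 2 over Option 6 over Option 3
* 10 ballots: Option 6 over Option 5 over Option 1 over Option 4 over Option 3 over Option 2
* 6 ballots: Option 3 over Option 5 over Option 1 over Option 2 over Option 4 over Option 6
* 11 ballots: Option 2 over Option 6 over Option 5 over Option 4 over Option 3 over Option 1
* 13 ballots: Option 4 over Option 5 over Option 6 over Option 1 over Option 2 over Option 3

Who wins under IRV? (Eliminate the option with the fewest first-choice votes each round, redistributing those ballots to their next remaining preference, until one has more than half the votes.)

Option 1

Round 1: Option 1 10, Option 2 11, Option 3 6, Option 4 13, Option 5 0, Option 6 10. Option 5 eliminated.
Round 2: Option 1 10, Option 2 11, Option 3 6, Option 4 13, Option 6 10. Option 3 eliminated.
Round 3: Option 1 16, Option 2 11, Option 4 13, Option 6 10. Option 6 eliminated.
Round 4: Option 1 26, Option 2 11, Option 4 13. Option 1 has a majority (≥26).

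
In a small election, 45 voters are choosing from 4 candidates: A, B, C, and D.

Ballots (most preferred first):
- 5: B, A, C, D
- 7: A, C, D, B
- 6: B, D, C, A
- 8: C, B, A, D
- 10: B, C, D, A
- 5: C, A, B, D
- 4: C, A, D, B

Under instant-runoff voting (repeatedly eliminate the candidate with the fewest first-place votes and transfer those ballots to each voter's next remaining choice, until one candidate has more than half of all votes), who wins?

C

Round 1: A 7, B 21, C 17, D 0. D eliminated.
Round 2: A 7, B 21, C 17. A eliminated.
Round 3: B 21, C 24. C has a majority (≥23).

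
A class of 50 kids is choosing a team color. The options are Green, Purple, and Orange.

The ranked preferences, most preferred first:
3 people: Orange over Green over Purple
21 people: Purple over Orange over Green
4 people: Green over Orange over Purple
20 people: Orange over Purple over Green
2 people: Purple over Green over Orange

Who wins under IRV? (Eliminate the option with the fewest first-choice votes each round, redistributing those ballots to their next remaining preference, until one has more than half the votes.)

Round 1: Green 4, Purple 23, Orange 23. Green eliminated.
Round 2: Purple 23, Orange 27. Orange has a majority (≥26).

Orange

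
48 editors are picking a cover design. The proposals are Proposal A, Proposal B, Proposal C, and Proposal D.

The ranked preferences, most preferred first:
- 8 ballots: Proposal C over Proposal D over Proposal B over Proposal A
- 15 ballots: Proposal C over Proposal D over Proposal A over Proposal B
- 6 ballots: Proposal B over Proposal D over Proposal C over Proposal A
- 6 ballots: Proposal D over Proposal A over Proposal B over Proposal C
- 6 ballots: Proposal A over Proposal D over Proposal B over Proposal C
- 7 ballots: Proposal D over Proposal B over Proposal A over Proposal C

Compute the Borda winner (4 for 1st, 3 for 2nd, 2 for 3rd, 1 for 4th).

Proposal D

Proposal A: 8×1 + 15×2 + 6×1 + 6×3 + 6×4 + 7×2 = 100
Proposal B: 8×2 + 15×1 + 6×4 + 6×2 + 6×2 + 7×3 = 100
Proposal C: 8×4 + 15×4 + 6×2 + 6×1 + 6×1 + 7×1 = 123
Proposal D: 8×3 + 15×3 + 6×3 + 6×4 + 6×3 + 7×4 = 157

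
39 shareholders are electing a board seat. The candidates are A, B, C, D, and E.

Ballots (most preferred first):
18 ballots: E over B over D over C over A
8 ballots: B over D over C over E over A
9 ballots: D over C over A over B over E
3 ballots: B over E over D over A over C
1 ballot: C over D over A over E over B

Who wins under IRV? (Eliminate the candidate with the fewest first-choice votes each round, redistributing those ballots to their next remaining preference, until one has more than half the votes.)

B

Round 1: A 0, B 11, C 1, D 9, E 18. A eliminated.
Round 2: B 11, C 1, D 9, E 18. C eliminated.
Round 3: B 11, D 10, E 18. D eliminated.
Round 4: B 20, E 19. B has a majority (≥20).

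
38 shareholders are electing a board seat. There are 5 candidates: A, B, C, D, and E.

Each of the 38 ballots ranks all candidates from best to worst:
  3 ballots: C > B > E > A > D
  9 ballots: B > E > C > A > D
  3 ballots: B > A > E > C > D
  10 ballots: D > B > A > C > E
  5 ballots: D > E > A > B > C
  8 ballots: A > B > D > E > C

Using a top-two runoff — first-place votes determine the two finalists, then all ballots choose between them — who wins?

Round 1 first-place votes: A 8, B 12, C 3, D 15, E 0. D and B advance.
Runoff: D is ranked above B on 15 ballots, B above D on 23.

B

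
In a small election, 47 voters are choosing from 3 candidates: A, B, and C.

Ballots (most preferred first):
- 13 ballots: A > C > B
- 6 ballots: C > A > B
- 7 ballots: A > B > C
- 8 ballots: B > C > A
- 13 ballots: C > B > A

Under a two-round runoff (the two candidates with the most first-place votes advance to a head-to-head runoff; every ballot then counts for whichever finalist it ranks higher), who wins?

C

Round 1 first-place votes: A 20, B 8, C 19. A and C advance.
Runoff: A is ranked above C on 20 ballots, C above A on 27.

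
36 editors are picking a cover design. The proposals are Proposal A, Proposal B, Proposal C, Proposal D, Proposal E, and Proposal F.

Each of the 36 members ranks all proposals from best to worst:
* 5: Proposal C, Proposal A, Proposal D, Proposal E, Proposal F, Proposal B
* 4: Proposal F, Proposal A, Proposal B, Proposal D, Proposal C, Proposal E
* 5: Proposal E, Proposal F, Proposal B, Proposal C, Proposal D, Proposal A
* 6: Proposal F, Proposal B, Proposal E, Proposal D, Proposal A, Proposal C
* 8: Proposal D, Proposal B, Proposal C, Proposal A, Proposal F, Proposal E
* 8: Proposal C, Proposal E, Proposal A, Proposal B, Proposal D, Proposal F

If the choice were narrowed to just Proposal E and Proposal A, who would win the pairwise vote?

Proposal E

Proposal E is ranked above Proposal A on 19 ballots; Proposal A above Proposal E on 17.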